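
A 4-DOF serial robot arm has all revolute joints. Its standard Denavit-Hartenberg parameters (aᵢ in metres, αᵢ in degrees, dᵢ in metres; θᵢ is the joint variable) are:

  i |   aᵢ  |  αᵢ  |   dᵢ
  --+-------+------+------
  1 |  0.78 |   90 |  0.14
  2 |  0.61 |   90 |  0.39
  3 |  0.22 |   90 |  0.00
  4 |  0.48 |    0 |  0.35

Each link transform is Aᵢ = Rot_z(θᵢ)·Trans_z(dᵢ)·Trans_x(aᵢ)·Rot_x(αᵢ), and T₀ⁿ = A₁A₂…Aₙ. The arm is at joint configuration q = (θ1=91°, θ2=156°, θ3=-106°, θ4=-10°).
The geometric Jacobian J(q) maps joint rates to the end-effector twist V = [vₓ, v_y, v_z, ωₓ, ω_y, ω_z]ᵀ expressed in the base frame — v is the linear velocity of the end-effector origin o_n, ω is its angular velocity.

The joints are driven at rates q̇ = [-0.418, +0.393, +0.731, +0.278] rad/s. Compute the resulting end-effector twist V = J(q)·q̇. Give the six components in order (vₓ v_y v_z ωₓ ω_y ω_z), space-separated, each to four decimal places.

-0.1234 -0.2314 0.2438 0.4601 0.5496 0.1411

o_n = [-0.1911, 0.6674, 0.0975]
J₁: ẑ×o_n = [-0.6674, -0.1911, 0.0000], ω = ẑ
J2: z=[0.9998, 0.0175, 0.0000] o=[-0.0136, 0.7799, 0.1400] → [-0.0007, 0.0425, -0.1094, 0.9998, 0.0175, 0.0000]
J3: z=[-0.0071, 0.4067, 0.9135] o=[0.3861, 0.2295, 0.3881] → [-0.5182, -0.5293, 0.2316, -0.0071, 0.4067, 0.9135]
J4: z=[0.2603, 0.8828, -0.3910] o=[0.1736, 0.2812, 0.3634] → [-0.0838, 0.2118, 0.4225, 0.2603, 0.8828, -0.3910]
V = J·q̇ = [-0.1234, -0.2314, 0.2438, 0.4601, 0.5496, 0.1411]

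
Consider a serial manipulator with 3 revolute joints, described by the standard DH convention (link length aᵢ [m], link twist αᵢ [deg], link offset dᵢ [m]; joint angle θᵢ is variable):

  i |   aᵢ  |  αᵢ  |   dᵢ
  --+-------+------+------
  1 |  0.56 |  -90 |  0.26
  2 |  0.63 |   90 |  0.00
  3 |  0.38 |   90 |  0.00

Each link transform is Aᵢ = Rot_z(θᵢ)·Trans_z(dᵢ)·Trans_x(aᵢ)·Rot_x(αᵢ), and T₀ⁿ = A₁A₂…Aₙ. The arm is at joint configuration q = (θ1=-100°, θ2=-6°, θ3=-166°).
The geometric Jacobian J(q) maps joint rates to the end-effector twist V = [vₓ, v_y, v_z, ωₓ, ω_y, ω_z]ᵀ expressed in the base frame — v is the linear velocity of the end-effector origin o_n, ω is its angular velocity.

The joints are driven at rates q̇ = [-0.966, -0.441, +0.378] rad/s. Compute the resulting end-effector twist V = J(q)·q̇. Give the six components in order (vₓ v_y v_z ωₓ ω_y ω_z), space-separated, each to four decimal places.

o_n = [-0.2329, -0.7914, 0.2873]
J₁: ẑ×o_n = [0.7914, -0.2329, 0.0000], ω = ẑ
J2: z=[0.9848, -0.1736, 0.0000] o=[-0.0972, -0.5515, 0.2600] → [-0.0047, -0.0269, -0.2599, 0.9848, -0.1736, 0.0000]
J3: z=[0.0182, 0.1029, 0.9945] o=[-0.2060, -1.1685, 0.3259] → [-0.3790, -0.0260, 0.0096, 0.0182, 0.1029, 0.9945]
V = J·q̇ = [-0.9057, 0.2270, 0.1182, -0.4274, 0.1155, -0.5901]

-0.9057 0.2270 0.1182 -0.4274 0.1155 -0.5901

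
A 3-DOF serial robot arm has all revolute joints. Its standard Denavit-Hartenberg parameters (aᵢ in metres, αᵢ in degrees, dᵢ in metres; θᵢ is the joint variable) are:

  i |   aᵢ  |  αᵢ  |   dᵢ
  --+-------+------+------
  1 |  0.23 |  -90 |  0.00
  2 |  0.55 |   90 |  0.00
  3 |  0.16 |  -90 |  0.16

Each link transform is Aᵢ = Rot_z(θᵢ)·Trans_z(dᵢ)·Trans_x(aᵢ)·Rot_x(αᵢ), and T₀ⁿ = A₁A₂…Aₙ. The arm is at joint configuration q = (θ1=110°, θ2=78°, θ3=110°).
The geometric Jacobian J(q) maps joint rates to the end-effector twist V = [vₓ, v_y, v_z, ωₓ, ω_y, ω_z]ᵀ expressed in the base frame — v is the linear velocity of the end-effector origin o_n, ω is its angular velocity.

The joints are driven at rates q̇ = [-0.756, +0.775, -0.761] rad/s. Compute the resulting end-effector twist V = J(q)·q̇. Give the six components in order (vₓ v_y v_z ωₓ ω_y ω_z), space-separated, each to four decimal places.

0.3812 -0.0871 -0.3130 -0.4737 -0.9645 -0.9142

o_n = [-0.3087, 0.4085, -0.4512]
J₁: ẑ×o_n = [-0.4085, -0.3087, 0.0000], ω = ẑ
J2: z=[-0.9397, -0.3420, 0.0000] o=[-0.0787, 0.2161, 0.0000] → [0.1543, -0.4240, -0.2595, -0.9397, -0.3420, 0.0000]
J3: z=[-0.3345, 0.9192, 0.2079] o=[-0.1178, 0.3236, -0.5380] → [0.0621, -0.0107, 0.1471, -0.3345, 0.9192, 0.2079]
V = J·q̇ = [0.3812, -0.0871, -0.3130, -0.4737, -0.9645, -0.9142]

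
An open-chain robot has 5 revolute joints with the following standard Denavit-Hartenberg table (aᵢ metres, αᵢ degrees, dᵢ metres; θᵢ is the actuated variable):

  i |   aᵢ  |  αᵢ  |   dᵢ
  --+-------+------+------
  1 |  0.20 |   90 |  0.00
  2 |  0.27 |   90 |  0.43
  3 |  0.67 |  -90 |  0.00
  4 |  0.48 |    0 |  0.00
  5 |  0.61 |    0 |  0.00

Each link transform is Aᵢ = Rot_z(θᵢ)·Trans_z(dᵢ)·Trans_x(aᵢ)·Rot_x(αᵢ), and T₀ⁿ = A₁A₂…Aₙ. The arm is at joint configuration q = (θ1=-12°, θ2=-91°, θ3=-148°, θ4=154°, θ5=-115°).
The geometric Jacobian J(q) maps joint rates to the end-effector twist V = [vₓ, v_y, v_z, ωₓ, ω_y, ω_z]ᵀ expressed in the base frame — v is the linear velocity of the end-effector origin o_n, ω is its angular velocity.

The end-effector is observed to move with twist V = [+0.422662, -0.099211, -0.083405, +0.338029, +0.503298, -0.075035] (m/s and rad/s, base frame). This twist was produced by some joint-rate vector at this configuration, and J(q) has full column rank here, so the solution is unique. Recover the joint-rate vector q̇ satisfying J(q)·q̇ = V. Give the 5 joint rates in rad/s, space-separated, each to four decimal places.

0.3280 0.0760 -0.2330 -0.2010 0.9540

o_n = [0.7717, -0.2176, 0.3239]
J₁: ẑ×o_n = [0.2176, 0.7717, -0.0000], ω = ẑ
J2: z=[-0.2079, -0.9781, 0.0000] o=[0.1956, -0.0416, 0.0000] → [-0.3168, 0.0673, 0.6000, -0.2079, -0.9781, 0.0000]
J3: z=[-0.9780, 0.2079, 0.0175] o=[0.1016, -0.4612, -0.2700] → [0.1192, 0.5925, -0.3776, -0.9780, 0.2079, 0.0175]
J4: z=[0.1673, 0.8314, -0.5298] o=[0.1851, -0.1160, 0.2981] → [-0.0324, -0.3151, -0.5047, 0.1673, 0.8314, -0.5298]
J5: z=[0.1673, 0.8314, -0.5298] o=[0.3371, -0.3820, -0.0713] → [0.4158, -0.2963, -0.3338, 0.1673, 0.8314, -0.5298]
q̇ = J⁺·V = [0.3280, 0.0760, -0.2330, -0.2010, 0.9540]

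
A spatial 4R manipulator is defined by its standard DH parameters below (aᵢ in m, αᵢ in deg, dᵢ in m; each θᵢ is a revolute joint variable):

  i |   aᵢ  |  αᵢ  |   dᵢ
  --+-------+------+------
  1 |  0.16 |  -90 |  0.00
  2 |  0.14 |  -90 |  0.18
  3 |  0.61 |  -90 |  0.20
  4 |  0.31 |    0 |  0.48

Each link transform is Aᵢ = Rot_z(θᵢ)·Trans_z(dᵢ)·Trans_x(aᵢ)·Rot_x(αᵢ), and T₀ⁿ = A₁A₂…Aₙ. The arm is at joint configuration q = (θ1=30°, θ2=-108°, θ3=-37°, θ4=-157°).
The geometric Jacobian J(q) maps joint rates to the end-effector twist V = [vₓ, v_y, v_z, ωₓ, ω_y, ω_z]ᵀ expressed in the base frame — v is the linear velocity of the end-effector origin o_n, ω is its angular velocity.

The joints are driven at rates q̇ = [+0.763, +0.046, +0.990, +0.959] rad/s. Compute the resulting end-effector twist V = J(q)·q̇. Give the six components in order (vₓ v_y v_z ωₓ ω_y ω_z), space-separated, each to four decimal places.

o_n = [0.2229, 0.1195, 0.7537]
J₁: ẑ×o_n = [-0.1195, 0.2229, 0.0000], ω = ẑ
J2: z=[-0.5000, 0.8660, 0.0000] o=[0.1386, 0.0800, 0.0000] → [0.6527, 0.3768, -0.0928, -0.5000, 0.8660, 0.0000]
J3: z=[0.8236, 0.4755, 0.3090] o=[0.0111, 0.2143, 0.1331] → [0.3244, -0.4457, -0.1788, 0.8236, 0.4755, 0.3090]
J4: z=[0.2383, -0.7846, 0.5724] o=[-0.1381, 0.5520, 0.6583] → [0.1727, 0.1839, 0.1802, 0.2383, -0.7846, 0.5724]
V = J·q̇ = [0.4256, -0.0775, -0.0085, 1.0209, -0.2418, 1.6178]

0.4256 -0.0775 -0.0085 1.0209 -0.2418 1.6178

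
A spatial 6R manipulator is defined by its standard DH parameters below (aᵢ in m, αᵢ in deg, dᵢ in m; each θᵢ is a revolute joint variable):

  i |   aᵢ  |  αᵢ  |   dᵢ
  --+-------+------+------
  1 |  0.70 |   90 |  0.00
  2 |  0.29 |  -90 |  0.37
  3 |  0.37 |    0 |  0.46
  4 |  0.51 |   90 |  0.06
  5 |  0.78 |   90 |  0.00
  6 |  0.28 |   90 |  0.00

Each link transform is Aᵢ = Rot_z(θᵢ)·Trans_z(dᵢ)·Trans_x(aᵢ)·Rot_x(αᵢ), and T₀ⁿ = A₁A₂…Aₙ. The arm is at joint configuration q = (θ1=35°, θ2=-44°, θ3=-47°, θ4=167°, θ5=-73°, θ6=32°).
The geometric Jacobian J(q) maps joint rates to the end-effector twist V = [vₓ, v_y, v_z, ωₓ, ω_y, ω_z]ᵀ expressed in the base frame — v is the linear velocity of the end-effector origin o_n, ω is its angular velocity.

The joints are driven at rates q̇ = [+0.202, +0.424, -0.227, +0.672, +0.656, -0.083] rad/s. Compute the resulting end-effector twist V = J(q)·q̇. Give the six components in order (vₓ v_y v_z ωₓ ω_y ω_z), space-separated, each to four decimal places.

-0.4552 0.2708 0.5965 0.5940 0.3827 0.1725

o_n = [0.3968, 0.4401, -0.5114]
J₁: ẑ×o_n = [-0.4401, 0.3968, 0.0000], ω = ẑ
J2: z=[0.5736, -0.8192, 0.0000] o=[0.5734, 0.4015, 0.0000] → [0.4189, 0.2933, -0.1225, 0.5736, -0.8192, 0.0000]
J3: z=[0.5690, 0.3984, 0.7193] o=[0.9565, 0.2181, -0.2015] → [-0.2832, -0.2262, 0.3493, 0.5690, 0.3984, 0.7193]
J4: z=[0.5690, 0.3984, 0.7193] o=[1.5222, 0.2838, -0.0458] → [-0.2979, -0.5446, 0.5373, 0.5690, 0.3984, 0.7193]
J5: z=[0.2235, 0.7669, -0.6016] o=[1.1527, 0.5643, 0.1745] → [-0.6007, 0.6080, 0.5519, 0.2235, 0.7669, -0.6016]
J6: z=[0.5904, -0.5976, -0.5425] o=[0.5478, 0.3818, -0.2829] → [0.1681, 0.2168, -0.0558, 0.5904, -0.5976, -0.5425]
V = J·q̇ = [-0.4552, 0.2708, 0.5965, 0.5940, 0.3827, 0.1725]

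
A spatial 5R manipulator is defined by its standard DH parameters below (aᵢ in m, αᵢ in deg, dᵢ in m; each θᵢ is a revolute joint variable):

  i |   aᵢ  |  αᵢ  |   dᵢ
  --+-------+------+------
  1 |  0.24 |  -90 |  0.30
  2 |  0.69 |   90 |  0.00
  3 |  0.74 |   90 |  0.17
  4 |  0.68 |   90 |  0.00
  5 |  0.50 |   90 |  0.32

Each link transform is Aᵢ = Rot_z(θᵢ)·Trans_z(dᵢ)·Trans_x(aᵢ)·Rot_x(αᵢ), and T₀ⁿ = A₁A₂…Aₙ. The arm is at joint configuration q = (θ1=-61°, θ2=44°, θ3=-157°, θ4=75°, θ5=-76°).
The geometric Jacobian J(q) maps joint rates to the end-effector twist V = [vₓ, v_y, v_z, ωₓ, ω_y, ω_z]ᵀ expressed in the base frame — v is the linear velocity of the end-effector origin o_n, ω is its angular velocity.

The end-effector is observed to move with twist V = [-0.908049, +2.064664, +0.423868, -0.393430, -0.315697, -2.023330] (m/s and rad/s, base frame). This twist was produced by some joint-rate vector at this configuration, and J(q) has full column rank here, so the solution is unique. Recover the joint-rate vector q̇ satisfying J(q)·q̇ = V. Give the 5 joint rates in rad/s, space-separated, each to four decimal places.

o_n = [-0.5103, -1.0132, 1.1116]
J₁: ẑ×o_n = [1.0132, -0.5103, 0.0000], ω = ẑ
J2: z=[0.8746, 0.4848, 0.0000] o=[0.1164, -0.2099, 0.3000] → [0.3935, -0.7099, -0.3988, 0.8746, 0.4848, 0.0000]
J3: z=[0.3368, -0.6076, 0.7193] o=[0.3570, -0.6440, -0.1793] → [-0.5188, -1.0586, -0.6512, 0.3368, -0.6076, 0.7193]
J4: z=[0.6688, 0.6921, 0.2714] o=[-0.0762, -0.4589, 0.4162] → [0.6318, -0.5830, -0.0703, 0.6688, 0.6921, 0.2714]
J5: z=[-0.7273, 0.5337, 0.4315] o=[0.0284, -0.7894, 1.0012] → [0.1555, -0.1521, 0.4502, -0.7273, 0.5337, 0.4315]
q̇ = J⁺·V = [-0.8120, -0.1080, -0.9940, -0.7110, -0.7030]

-0.8120 -0.1080 -0.9940 -0.7110 -0.7030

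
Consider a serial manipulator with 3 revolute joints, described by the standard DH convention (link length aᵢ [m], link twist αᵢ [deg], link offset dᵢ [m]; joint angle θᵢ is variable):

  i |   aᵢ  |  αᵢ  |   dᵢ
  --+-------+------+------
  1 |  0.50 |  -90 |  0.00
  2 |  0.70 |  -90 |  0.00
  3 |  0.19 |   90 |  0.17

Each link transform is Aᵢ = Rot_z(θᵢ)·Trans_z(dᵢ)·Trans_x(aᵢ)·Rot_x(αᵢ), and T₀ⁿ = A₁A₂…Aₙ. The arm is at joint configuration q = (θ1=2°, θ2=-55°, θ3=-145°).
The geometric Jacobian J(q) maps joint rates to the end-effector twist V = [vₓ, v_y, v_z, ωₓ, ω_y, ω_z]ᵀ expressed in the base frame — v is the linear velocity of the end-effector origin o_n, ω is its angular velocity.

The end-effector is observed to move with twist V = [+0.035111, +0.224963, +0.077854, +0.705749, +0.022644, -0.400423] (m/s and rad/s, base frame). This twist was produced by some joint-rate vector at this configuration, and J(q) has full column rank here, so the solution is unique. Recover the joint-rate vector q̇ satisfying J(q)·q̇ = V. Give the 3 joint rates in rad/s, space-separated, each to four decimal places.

o_n = [0.9471, 0.1421, 0.3484]
J₁: ẑ×o_n = [-0.1421, 0.9471, 0.0000], ω = ẑ
J2: z=[-0.0349, 0.9994, 0.0000] o=[0.4997, 0.0174, 0.0000] → [0.3482, 0.0122, -0.4515, -0.0349, 0.9994, 0.0000]
J3: z=[0.8187, 0.0286, -0.5736] o=[0.9010, 0.0315, 0.5734] → [0.0570, 0.1577, 0.0893, 0.8187, 0.0286, -0.5736]
q̇ = J⁺·V = [0.0940, -0.0020, 0.8620]

0.0940 -0.0020 0.8620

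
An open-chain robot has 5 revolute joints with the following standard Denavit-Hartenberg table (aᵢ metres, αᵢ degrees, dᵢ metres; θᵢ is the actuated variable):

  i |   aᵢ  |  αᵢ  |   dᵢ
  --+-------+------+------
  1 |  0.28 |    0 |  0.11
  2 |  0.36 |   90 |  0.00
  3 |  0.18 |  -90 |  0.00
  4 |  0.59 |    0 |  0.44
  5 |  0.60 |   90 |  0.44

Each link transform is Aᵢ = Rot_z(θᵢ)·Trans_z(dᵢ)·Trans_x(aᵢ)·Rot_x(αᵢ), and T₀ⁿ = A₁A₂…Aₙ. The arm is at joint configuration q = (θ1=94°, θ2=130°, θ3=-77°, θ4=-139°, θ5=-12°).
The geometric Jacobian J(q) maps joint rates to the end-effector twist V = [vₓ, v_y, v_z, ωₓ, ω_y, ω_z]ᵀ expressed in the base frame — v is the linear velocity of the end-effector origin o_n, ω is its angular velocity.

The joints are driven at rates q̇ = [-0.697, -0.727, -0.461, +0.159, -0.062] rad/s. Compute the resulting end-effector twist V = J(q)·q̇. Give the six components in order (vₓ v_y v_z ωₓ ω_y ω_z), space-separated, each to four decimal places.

-0.5593 1.5129 -0.4008 0.2522 -0.3973 -1.4022

o_n = [-1.2384, 0.0447, 1.0778]
J₁: ẑ×o_n = [-0.0447, -1.2384, 0.0000], ω = ẑ
J2: z=[0.0000, 0.0000, 1.0000] o=[-0.0195, 0.2793, 0.1100] → [0.2346, -1.2189, 0.0000, 0.0000, 0.0000, 1.0000]
J3: z=[-0.6947, 0.7193, 0.0000] o=[-0.2785, 0.0292, 0.1100] → [0.6961, 0.6723, 0.6797, -0.6947, 0.7193, 0.0000]
J4: z=[-0.7009, -0.6769, 0.2250] o=[-0.3076, 0.0011, -0.0654] → [-0.7836, 0.5919, -0.6606, -0.7009, -0.6769, 0.2250]
J5: z=[-0.7009, -0.6769, 0.2250] o=[-0.8128, 0.0513, 0.4675] → [-0.4116, 0.3320, -0.2834, -0.7009, -0.6769, 0.2250]
V = J·q̇ = [-0.5593, 1.5129, -0.4008, 0.2522, -0.3973, -1.4022]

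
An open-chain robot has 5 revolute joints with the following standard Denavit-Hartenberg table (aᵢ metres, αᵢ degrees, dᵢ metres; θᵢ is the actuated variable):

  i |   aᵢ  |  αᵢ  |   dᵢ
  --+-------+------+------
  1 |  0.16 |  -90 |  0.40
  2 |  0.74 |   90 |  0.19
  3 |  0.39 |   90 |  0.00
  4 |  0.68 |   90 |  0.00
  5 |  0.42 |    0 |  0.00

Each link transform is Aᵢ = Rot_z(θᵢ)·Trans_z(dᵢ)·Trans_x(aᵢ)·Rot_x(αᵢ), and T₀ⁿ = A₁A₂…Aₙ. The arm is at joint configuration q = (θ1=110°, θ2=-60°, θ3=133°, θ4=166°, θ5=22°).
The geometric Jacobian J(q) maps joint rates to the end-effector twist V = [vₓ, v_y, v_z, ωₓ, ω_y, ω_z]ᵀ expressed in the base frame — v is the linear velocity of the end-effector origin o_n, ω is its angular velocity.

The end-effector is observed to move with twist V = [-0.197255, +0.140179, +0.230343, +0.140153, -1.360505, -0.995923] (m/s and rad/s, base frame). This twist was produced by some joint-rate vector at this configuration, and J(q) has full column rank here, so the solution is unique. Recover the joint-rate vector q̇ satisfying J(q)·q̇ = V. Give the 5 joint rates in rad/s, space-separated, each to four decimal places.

o_n = [-0.0341, 0.6094, 1.6524]
J₁: ẑ×o_n = [-0.6094, -0.0341, 0.0000], ω = ẑ
J2: z=[-0.9397, -0.3420, 0.0000] o=[-0.0547, 0.1504, 0.4000] → [-0.4283, 1.1769, -0.4243, -0.9397, -0.3420, 0.0000]
J3: z=[0.2962, -0.8138, 0.5000] o=[-0.3598, 0.4331, 1.0409] → [-0.5858, -0.0183, 0.3173, 0.2962, -0.8138, 0.5000]
J4: z=[-0.7659, 0.1104, 0.6334] o=[-0.5824, 0.2105, 0.8105] → [-0.1597, 0.9921, -0.3660, -0.7659, 0.1104, 0.6334]
J5: z=[0.1494, -0.9277, 0.3423] o=[-0.1571, 0.4531, 1.2825] → [-0.3967, -0.0132, 0.1374, 0.1494, -0.9277, 0.3423]
q̇ = J⁺·V = [-0.9630, 0.8030, 0.6170, -0.8260, 0.5310]

-0.9630 0.8030 0.6170 -0.8260 0.5310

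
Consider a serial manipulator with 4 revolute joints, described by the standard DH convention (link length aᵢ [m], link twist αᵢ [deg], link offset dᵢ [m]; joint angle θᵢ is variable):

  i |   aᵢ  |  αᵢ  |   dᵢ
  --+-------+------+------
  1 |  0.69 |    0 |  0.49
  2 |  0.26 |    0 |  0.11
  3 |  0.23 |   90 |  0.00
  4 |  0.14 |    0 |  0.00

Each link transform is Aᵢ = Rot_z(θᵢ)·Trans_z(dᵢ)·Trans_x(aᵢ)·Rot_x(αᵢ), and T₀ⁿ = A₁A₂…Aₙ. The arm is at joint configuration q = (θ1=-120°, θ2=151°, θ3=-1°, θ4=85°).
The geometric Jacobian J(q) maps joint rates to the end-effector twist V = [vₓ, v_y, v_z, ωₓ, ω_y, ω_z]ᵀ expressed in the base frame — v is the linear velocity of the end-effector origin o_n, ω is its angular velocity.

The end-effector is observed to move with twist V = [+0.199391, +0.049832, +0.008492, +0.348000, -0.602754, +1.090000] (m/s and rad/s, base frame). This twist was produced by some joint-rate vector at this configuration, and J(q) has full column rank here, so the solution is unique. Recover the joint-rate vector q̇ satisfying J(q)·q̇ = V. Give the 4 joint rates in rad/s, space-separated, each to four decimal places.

o_n = [0.0876, -0.3425, 0.7395]
J₁: ẑ×o_n = [0.3425, 0.0876, -0.0000], ω = ẑ
J2: z=[0.0000, 0.0000, 1.0000] o=[-0.3450, -0.5976, 0.4900] → [-0.2550, 0.4326, 0.0000, 0.0000, 0.0000, 1.0000]
J3: z=[0.0000, 0.0000, 1.0000] o=[-0.1221, -0.4636, 0.6000] → [-0.1211, 0.2098, 0.0000, 0.0000, 0.0000, 1.0000]
J4: z=[0.5000, -0.8660, 0.0000] o=[0.0770, -0.3486, 0.6000] → [-0.1208, -0.0697, 0.0122, 0.5000, -0.8660, 0.0000]
q̇ = J⁺·V = [0.8640, -0.1110, 0.3370, 0.6960]

0.8640 -0.1110 0.3370 0.6960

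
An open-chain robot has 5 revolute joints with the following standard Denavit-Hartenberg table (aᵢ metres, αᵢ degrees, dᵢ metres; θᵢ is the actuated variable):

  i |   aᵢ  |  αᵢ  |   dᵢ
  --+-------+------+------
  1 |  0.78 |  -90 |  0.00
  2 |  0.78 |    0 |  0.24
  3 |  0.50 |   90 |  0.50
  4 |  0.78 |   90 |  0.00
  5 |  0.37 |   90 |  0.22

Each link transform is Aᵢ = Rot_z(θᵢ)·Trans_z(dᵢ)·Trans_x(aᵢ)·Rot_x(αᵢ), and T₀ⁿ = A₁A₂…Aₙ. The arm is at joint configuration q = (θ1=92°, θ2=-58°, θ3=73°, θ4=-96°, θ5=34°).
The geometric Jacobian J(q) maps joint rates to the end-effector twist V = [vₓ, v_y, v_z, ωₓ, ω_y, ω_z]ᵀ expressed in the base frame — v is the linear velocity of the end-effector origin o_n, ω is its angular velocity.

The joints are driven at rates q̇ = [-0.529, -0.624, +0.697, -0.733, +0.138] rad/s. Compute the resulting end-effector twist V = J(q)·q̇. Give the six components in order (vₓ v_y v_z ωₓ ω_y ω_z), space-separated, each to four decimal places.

o_n = [0.2684, 1.4190, 0.8179]
J₁: ẑ×o_n = [-1.4190, 0.2684, 0.0000], ω = ẑ
J2: z=[-0.9994, -0.0349, 0.0000] o=[-0.0272, 0.7795, 0.0000] → [-0.0285, 0.8175, -0.6288, -0.9994, -0.0349, 0.0000]
J3: z=[-0.9994, -0.0349, 0.0000] o=[-0.2815, 1.1842, 0.6615] → [-0.0055, 0.1564, -0.2154, -0.9994, -0.0349, 0.0000]
J4: z=[-0.0090, 0.2587, 0.9659] o=[-0.7981, 1.6495, 0.5321] → [0.2965, 1.0327, -0.2738, -0.0090, 0.2587, 0.9659]
J5: z=[-0.0709, -0.9637, 0.2574] o=[-0.0200, 1.5978, 0.5532] → [-0.2091, 0.0930, 0.2907, -0.0709, -0.9637, 0.2574]
V = J·q̇ = [0.5184, -1.2872, 0.4830, -0.0761, -0.3251, -1.2015]

0.5184 -1.2872 0.4830 -0.0761 -0.3251 -1.2015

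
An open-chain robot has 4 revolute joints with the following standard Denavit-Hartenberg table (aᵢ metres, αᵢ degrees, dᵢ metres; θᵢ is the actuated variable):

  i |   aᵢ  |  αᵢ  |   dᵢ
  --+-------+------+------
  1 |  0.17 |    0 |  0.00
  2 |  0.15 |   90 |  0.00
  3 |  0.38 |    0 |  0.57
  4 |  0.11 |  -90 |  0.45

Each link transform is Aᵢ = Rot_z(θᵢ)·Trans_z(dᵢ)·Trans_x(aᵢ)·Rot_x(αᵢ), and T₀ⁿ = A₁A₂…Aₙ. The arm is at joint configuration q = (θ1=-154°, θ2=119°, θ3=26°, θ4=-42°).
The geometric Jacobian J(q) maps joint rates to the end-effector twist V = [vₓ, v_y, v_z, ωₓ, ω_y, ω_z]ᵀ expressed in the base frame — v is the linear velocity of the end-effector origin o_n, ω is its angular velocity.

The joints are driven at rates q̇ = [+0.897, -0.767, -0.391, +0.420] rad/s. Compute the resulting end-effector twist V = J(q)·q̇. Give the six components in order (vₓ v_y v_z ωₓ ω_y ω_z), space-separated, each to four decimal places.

o_n = [-0.2486, -1.2526, 0.1363]
J₁: ẑ×o_n = [1.2526, -0.2486, 0.0000], ω = ẑ
J2: z=[0.0000, 0.0000, 1.0000] o=[-0.1528, -0.0745, 0.0000] → [1.1781, -0.0958, 0.0000, 0.0000, 0.0000, 1.0000]
J3: z=[-0.5736, -0.8192, 0.0000] o=[-0.0299, -0.1606, 0.0000] → [-0.1116, 0.0782, 0.4473, -0.5736, -0.8192, 0.0000]
J4: z=[-0.5736, -0.8192, 0.0000] o=[-0.0771, -0.8234, 0.1666] → [0.0248, -0.0174, 0.1057, -0.5736, -0.8192, 0.0000]
V = J·q̇ = [0.2741, -0.1874, -0.1305, -0.0166, -0.0238, 0.1300]

0.2741 -0.1874 -0.1305 -0.0166 -0.0238 0.1300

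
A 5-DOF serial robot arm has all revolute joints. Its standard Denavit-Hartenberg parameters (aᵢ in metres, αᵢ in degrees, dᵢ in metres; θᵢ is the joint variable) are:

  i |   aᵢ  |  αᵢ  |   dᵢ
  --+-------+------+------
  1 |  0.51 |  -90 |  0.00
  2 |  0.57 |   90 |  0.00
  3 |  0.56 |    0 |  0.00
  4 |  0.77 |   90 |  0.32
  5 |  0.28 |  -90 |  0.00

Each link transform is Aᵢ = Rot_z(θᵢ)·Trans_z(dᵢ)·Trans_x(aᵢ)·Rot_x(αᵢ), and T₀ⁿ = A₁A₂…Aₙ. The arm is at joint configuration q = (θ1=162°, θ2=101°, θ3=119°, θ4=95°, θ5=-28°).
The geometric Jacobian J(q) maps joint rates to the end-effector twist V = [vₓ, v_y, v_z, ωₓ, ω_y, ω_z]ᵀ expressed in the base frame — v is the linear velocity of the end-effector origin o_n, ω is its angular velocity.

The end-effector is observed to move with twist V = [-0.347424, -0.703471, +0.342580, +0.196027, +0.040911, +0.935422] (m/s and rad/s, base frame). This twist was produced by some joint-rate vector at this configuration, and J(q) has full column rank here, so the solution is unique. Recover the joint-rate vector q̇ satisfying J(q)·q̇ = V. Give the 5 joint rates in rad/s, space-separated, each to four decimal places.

0.9700 0.0000 0.5370 -0.7010 -0.1200

o_n = [-0.7355, 0.3221, 0.4988]
J₁: ẑ×o_n = [-0.3221, -0.7355, 0.0000], ω = ẑ
J2: z=[-0.3090, -0.9511, 0.0000] o=[-0.4850, 0.1576, 0.0000] → [-0.4744, 0.1541, -0.2890, -0.3090, -0.9511, 0.0000]
J3: z=[-0.9336, 0.3033, -0.1908] o=[-0.3816, 0.1240, -0.5595] → [0.3588, 1.0556, -0.0776, -0.9336, 0.3033, -0.1908]
J4: z=[-0.9336, 0.3033, -0.1908] o=[-0.5822, -0.3258, -0.2930] → [0.3638, 0.7685, -0.5584, -0.9336, 0.3033, -0.1908]
J5: z=[-0.3577, -0.7555, 0.5489] o=[-0.8638, 0.2184, 0.2725] → [-0.2279, 0.1513, 0.0598, -0.3577, -0.7555, 0.5489]
q̇ = J⁺·V = [0.9700, 0.0000, 0.5370, -0.7010, -0.1200]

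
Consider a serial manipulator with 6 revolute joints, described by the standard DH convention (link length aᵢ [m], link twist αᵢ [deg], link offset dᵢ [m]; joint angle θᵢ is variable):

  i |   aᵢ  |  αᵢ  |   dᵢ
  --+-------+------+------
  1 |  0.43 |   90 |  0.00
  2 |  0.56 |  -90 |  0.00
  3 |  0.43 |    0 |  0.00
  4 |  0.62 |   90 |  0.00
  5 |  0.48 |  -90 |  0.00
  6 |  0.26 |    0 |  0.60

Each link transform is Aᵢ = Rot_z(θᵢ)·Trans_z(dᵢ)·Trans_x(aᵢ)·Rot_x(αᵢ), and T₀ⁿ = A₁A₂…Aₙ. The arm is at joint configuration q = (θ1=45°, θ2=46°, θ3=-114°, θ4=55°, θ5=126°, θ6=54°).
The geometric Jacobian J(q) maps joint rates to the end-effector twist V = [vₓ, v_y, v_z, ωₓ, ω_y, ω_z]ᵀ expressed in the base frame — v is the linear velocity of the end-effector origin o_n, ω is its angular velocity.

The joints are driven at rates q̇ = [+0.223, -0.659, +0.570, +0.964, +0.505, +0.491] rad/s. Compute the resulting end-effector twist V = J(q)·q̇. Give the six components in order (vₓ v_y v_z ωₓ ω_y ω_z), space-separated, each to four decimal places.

o_n = [0.4980, 0.3834, 0.4294]
J₁: ẑ×o_n = [-0.3834, 0.4980, 0.0000], ω = ẑ
J2: z=[0.7071, -0.7071, 0.0000] o=[0.3041, 0.3041, 0.0000] → [-0.3037, -0.3037, 0.1932, 0.7071, -0.7071, 0.0000]
J3: z=[-0.5087, -0.5087, 0.6947] o=[0.5791, 0.5791, 0.4028] → [0.1224, -0.0428, 0.0583, -0.5087, -0.5087, 0.6947]
J4: z=[-0.5087, -0.5087, 0.6947] o=[0.7710, 0.2154, 0.2770] → [-0.1942, -0.1121, -0.2243, -0.5087, -0.5087, 0.6947]
J5: z=[-0.0569, -0.7852, -0.6166] o=[1.3036, -0.0035, 0.5067] → [0.2993, 0.4924, -0.6546, -0.0569, -0.7852, -0.6166]
J6: z=[-0.3960, 0.5847, -0.7080] o=[0.8637, -0.1014, 0.6719] → [0.2015, 0.1629, 0.0218, -0.3960, 0.5847, -0.7080]
V = J·q̇ = [0.2472, 0.5073, -0.6302, -1.4694, -0.4238, 0.6296]

0.2472 0.5073 -0.6302 -1.4694 -0.4238 0.6296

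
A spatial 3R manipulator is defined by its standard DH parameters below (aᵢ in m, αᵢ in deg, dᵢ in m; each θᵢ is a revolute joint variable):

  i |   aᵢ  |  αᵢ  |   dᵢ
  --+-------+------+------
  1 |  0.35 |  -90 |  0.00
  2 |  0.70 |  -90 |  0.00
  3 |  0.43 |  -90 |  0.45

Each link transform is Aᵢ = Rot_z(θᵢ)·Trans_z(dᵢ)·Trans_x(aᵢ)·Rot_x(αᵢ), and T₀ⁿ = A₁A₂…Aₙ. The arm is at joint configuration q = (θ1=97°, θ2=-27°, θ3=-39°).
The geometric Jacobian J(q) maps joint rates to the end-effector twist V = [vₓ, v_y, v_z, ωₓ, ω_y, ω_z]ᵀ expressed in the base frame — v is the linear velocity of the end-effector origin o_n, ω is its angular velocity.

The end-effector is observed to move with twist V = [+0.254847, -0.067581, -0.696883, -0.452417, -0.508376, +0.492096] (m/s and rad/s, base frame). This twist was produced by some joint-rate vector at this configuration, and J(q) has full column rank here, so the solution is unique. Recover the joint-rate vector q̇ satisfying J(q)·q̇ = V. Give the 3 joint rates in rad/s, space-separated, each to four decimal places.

-0.3900 0.5110 -0.9900

o_n = [-0.4484, 1.4318, 0.0686]
J₁: ẑ×o_n = [-1.4318, -0.4484, 0.0000], ω = ẑ
J2: z=[-0.9925, -0.1219, 0.0000] o=[-0.0427, 0.3474, 0.0000] → [-0.0084, 0.0680, -1.1258, -0.9925, -0.1219, 0.0000]
J3: z=[-0.0553, 0.4506, -0.8910] o=[-0.1187, 0.9664, 0.3178] → [0.3023, 0.2800, 0.1229, -0.0553, 0.4506, -0.8910]
q̇ = J⁺·V = [-0.3900, 0.5110, -0.9900]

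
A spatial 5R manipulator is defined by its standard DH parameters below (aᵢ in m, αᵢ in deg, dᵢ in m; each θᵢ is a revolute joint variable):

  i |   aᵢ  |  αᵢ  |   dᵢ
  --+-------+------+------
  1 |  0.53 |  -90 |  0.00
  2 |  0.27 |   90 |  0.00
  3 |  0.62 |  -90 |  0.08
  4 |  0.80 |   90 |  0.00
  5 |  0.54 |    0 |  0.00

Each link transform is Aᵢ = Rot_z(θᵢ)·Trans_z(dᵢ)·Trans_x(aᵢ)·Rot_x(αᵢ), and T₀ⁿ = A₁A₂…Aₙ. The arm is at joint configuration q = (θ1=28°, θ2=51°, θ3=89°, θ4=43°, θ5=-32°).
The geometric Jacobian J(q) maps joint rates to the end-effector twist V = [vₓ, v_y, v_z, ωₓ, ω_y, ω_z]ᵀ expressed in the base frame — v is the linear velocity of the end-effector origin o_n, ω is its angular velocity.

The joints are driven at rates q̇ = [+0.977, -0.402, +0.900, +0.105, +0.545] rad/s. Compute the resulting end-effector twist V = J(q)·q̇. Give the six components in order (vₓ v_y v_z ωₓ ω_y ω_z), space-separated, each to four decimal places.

o_n = [-0.4624, 1.4924, -0.9426]
J₁: ẑ×o_n = [-1.4924, -0.4624, 0.0000], ω = ẑ
J2: z=[-0.4695, 0.8829, 0.0000] o=[0.4680, 0.2488, 0.0000] → [-0.8323, -0.4425, 0.2377, -0.4695, 0.8829, 0.0000]
J3: z=[0.6862, 0.3648, 0.6293] o=[0.6180, 0.3286, -0.2098] → [-0.9997, -0.1771, 1.1927, 0.6862, 0.3648, 0.6293]
J4: z=[-0.5638, -0.2800, 0.7770] o=[0.3879, 0.9083, -0.1679] → [-0.2369, -1.0975, -0.5673, -0.5638, -0.2800, 0.7770]
J5: z=[0.1883, 0.8724, 0.4510] o=[-0.2555, 1.2288, -0.5192] → [-0.4883, -0.0136, 0.2302, 0.1883, 0.8724, 0.4510]
V = J·q̇ = [-2.3142, -0.5559, 1.0438, 0.8497, 0.4195, 1.8708]

-2.3142 -0.5559 1.0438 0.8497 0.4195 1.8708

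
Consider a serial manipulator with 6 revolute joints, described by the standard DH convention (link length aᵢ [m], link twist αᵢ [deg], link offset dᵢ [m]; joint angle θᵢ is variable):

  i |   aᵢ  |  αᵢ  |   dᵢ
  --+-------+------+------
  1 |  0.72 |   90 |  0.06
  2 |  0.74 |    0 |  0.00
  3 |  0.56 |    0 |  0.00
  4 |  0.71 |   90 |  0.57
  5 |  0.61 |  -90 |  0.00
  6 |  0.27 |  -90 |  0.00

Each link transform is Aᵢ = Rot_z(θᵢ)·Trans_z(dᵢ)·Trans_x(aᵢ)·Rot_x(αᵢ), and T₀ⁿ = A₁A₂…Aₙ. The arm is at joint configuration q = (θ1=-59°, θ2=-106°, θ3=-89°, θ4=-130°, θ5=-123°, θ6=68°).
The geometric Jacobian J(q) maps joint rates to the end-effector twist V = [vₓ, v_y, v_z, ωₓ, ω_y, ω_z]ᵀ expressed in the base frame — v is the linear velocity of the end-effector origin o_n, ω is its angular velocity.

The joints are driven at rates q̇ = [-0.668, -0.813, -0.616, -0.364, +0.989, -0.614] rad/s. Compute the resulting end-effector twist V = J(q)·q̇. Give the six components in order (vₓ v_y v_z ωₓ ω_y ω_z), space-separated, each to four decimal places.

o_n = [0.0720, -0.0686, -0.1162]
J₁: ẑ×o_n = [0.0686, 0.0720, -0.0000], ω = ẑ
J2: z=[-0.8572, -0.5150, 0.0000] o=[0.3708, -0.6172, 0.0600] → [0.0908, -0.1511, -0.6242, -0.8572, -0.5150, 0.0000]
J3: z=[-0.8572, -0.5150, 0.0000] o=[0.2658, -0.4423, -0.6513] → [-0.2756, 0.4587, -0.4202, -0.8572, -0.5150, 0.0000]
J4: z=[-0.8572, -0.5150, 0.0000] o=[-0.0128, 0.0213, -0.5064] → [-0.2009, 0.3344, 0.1207, -0.8572, -0.5150, 0.0000]
J5: z=[0.2954, -0.4917, -0.8192] o=[-0.2019, -0.7708, -0.0992] → [0.5836, -0.2193, 0.3421, 0.2954, -0.4917, -0.8192]
J6: z=[0.8207, -0.3084, 0.4810] o=[0.0965, -0.2740, -0.2897] → [-0.1523, -0.1541, 0.1611, 0.8207, -0.3084, 0.4810]
V = J·q̇ = [0.7940, -0.4518, 0.9618, 1.3252, 0.6266, -1.7735]

0.7940 -0.4518 0.9618 1.3252 0.6266 -1.7735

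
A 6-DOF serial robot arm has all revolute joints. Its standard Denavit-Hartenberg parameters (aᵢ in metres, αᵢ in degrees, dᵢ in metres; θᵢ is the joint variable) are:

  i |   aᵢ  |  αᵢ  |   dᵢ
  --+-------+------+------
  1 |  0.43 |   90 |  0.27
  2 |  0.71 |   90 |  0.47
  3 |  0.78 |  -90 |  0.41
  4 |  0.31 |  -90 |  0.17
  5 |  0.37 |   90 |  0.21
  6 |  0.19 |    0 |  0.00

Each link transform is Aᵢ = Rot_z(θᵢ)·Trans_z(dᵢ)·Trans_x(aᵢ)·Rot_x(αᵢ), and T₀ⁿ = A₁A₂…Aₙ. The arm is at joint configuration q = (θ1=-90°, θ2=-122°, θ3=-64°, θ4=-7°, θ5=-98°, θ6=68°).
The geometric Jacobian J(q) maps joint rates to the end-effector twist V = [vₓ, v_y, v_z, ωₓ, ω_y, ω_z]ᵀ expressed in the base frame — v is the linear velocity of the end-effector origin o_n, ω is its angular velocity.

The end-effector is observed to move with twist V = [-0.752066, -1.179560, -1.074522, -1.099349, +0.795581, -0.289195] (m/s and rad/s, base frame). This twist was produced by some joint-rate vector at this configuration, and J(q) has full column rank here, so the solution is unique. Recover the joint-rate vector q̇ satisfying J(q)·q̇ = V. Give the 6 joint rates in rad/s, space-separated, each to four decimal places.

-0.0100 0.7840 0.5120 0.7290 -0.0140 -0.0070

o_n = [0.2291, 0.5331, -1.1637]
J₁: ẑ×o_n = [-0.5331, 0.2291, 0.0000], ω = ẑ
J2: z=[-1.0000, -0.0000, 0.0000] o=[0.0000, -0.4300, 0.2700] → [0.0000, -1.4337, -0.9631, -1.0000, -0.0000, 0.0000]
J3: z=[-0.0000, 0.8480, 0.5299] o=[-0.4700, -0.0538, -0.3321] → [-1.0162, 0.3705, -0.5929, -0.0000, 0.8480, 0.5299]
J4: z=[-0.4384, 0.4763, -0.7622] o=[0.2311, 0.4751, -0.4048] → [-0.3173, -0.3312, -0.0245, -0.4384, 0.4763, -0.7622]
J5: z=[0.1095, -0.8134, -0.5713] o=[0.4331, 0.6596, -0.6288] → [0.3628, 0.1751, -0.1798, 0.1095, -0.8134, -0.5713]
J6: z=[-0.8224, -0.3970, 0.4075] o=[0.2495, 0.6461, -1.0123] → [0.1061, -0.1328, 0.0848, -0.8224, -0.3970, 0.4075]
q̇ = J⁺·V = [-0.0100, 0.7840, 0.5120, 0.7290, -0.0140, -0.0070]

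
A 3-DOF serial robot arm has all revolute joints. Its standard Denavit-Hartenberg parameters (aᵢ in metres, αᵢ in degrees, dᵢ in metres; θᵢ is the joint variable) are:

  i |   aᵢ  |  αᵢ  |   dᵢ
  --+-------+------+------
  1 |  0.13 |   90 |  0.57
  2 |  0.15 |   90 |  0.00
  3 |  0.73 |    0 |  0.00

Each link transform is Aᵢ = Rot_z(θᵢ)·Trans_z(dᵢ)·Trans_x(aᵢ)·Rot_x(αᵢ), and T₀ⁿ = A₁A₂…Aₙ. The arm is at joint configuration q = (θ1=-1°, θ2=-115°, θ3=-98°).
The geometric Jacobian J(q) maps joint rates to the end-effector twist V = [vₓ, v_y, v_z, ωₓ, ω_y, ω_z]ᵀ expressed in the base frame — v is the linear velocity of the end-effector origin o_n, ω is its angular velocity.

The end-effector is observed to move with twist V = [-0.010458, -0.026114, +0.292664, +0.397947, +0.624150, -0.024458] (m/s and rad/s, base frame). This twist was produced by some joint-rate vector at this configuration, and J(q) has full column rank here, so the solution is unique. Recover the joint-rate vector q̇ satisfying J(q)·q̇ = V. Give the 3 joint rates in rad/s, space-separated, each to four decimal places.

o_n = [0.1221, 0.7209, 0.5261]
J₁: ẑ×o_n = [-0.7209, 0.1221, 0.0000], ω = ẑ
J2: z=[-0.0175, -0.9998, 0.0000] o=[0.1300, -0.0023, 0.5700] → [0.0439, -0.0008, -0.0205, -0.0175, -0.9998, 0.0000]
J3: z=[-0.9062, 0.0158, 0.4226] o=[0.0666, -0.0012, 0.4341] → [-0.3037, 0.1069, -0.6552, -0.9062, 0.0158, 0.4226]
q̇ = J⁺·V = [0.1560, -0.6310, -0.4270]

0.1560 -0.6310 -0.4270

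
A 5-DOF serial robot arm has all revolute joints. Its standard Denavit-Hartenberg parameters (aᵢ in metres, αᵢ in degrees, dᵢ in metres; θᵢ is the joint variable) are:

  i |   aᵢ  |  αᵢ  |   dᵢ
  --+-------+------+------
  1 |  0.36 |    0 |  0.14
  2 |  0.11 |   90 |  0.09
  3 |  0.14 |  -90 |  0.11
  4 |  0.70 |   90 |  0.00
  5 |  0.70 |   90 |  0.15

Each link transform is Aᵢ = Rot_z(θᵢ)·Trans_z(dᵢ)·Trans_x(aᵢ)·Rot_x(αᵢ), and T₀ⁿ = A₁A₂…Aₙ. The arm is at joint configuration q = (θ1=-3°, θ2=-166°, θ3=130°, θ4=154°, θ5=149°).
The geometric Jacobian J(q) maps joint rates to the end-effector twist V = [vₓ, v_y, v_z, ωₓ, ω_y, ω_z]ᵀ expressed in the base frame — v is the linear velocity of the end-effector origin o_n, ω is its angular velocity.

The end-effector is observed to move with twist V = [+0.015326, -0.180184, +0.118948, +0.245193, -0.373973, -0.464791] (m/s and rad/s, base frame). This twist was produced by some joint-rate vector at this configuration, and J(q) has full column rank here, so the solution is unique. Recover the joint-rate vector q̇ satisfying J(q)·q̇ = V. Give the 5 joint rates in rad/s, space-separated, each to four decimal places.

o_n = [0.6089, -0.0403, 0.0870]
J₁: ẑ×o_n = [0.0403, 0.6089, -0.0000], ω = ẑ
J2: z=[0.0000, 0.0000, 1.0000] o=[0.3595, -0.0188, 0.1400] → [0.0215, 0.2494, -0.0000, 0.0000, 0.0000, 1.0000]
J3: z=[-0.1908, 0.9816, 0.0000] o=[0.2515, -0.0398, 0.2300] → [-0.1403, -0.0273, -0.3507, -0.1908, 0.9816, 0.0000]
J4: z=[0.7520, 0.1462, -0.6428] o=[0.3189, 0.0853, 0.3372] → [-0.1173, 0.0018, -0.1369, 0.7520, 0.1462, -0.6428]
J5: z=[0.4481, -0.8285, 0.3358] o=[-0.0196, -0.2931, -0.1447] → [-0.2769, 0.1072, 0.6339, 0.4481, -0.8285, 0.3358]
q̇ = J⁺·V = [-0.3080, -0.0210, -0.4040, 0.2170, 0.0110]

-0.3080 -0.0210 -0.4040 0.2170 0.0110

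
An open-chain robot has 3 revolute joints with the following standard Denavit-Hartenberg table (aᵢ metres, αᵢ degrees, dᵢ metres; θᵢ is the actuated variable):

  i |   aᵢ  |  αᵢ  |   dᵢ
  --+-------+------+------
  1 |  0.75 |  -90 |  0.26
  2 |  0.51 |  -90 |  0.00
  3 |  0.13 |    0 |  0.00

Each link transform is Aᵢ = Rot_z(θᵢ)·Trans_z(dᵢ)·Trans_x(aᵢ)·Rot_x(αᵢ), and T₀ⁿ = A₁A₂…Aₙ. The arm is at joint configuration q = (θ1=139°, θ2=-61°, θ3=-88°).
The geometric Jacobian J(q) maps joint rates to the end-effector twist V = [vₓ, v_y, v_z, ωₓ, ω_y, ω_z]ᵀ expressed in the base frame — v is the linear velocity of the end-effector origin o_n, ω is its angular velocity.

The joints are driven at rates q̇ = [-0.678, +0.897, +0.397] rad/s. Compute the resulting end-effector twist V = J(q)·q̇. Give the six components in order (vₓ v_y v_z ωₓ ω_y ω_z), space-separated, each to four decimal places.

o_n = [-0.8395, 0.5576, 0.7100]
J₁: ẑ×o_n = [-0.5576, -0.8395, 0.0000], ω = ẑ
J2: z=[-0.6561, -0.7547, 0.0000] o=[-0.5660, 0.4920, 0.2600] → [-0.3396, 0.2952, -0.2495, -0.6561, -0.7547, 0.0000]
J3: z=[-0.6601, 0.5738, -0.4848] o=[-0.7526, 0.6543, 0.7061] → [-0.0446, 0.0447, 0.1136, -0.6601, 0.5738, -0.4848]
V = J·q̇ = [0.0557, 0.8518, -0.1786, -0.8505, -0.4492, -0.8705]

0.0557 0.8518 -0.1786 -0.8505 -0.4492 -0.8705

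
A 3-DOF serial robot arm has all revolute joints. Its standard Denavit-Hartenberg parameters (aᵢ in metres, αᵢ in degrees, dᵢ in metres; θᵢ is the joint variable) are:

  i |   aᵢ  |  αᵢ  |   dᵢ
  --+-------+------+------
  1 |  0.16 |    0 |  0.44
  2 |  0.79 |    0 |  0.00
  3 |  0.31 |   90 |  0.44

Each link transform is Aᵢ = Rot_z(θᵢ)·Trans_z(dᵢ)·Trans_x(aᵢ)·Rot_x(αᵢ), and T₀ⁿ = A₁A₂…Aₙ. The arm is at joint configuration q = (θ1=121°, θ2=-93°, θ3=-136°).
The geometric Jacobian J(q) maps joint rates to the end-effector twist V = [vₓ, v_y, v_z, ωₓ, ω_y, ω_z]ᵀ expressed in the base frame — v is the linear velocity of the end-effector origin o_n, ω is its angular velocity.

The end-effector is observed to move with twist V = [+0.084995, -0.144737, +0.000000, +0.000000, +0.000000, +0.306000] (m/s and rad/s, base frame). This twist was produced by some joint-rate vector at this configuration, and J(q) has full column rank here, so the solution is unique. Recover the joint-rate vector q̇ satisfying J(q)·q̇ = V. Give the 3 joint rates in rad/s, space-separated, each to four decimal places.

o_n = [0.5193, 0.2132, 0.8800]
J₁: ẑ×o_n = [-0.2132, 0.5193, 0.0000], ω = ẑ
J2: z=[0.0000, 0.0000, 1.0000] o=[-0.0824, 0.1371, 0.4400] → [-0.0761, 0.6017, 0.0000, 0.0000, 0.0000, 1.0000]
J3: z=[0.0000, 0.0000, 1.0000] o=[0.6151, 0.5080, 0.4400] → [0.2948, -0.0958, 0.0000, 0.0000, 0.0000, 1.0000]
q̇ = J⁺·V = [0.3680, -0.4900, 0.4280]

0.3680 -0.4900 0.4280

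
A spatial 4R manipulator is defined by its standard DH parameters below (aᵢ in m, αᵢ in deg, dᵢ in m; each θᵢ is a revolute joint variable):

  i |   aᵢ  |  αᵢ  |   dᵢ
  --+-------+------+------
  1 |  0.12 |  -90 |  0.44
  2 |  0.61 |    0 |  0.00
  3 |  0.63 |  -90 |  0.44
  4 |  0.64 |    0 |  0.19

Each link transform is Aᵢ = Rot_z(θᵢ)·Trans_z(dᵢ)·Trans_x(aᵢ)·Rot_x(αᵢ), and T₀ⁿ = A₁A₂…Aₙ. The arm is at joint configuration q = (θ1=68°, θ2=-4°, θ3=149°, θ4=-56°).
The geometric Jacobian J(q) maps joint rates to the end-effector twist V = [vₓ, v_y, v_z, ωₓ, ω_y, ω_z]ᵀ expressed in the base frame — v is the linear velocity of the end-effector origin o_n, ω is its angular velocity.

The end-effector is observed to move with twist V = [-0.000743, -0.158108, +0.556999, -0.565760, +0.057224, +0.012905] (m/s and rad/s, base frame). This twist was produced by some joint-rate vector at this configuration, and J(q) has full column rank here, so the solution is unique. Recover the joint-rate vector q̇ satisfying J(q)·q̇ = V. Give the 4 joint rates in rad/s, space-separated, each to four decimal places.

-0.2140 -0.2300 0.7760 0.2770

o_n = [-0.9710, 0.1877, 0.0716]
J₁: ẑ×o_n = [-0.1877, -0.9710, 0.0000], ω = ẑ
J2: z=[-0.9272, 0.3746, 0.0000] o=[0.0450, 0.1113, 0.4400] → [-0.1380, -0.3416, 0.3097, -0.9272, 0.3746, 0.0000]
J3: z=[-0.9272, 0.3746, 0.0000] o=[0.2729, 0.6755, 0.4826] → [-0.1540, -0.3811, 0.9182, -0.9272, 0.3746, 0.0000]
J4: z=[-0.2149, -0.5318, 0.8192] o=[-0.3284, 0.3618, 0.1212] → [0.1690, -0.5370, -0.3043, -0.2149, -0.5318, 0.8192]
q̇ = J⁺·V = [-0.2140, -0.2300, 0.7760, 0.2770]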